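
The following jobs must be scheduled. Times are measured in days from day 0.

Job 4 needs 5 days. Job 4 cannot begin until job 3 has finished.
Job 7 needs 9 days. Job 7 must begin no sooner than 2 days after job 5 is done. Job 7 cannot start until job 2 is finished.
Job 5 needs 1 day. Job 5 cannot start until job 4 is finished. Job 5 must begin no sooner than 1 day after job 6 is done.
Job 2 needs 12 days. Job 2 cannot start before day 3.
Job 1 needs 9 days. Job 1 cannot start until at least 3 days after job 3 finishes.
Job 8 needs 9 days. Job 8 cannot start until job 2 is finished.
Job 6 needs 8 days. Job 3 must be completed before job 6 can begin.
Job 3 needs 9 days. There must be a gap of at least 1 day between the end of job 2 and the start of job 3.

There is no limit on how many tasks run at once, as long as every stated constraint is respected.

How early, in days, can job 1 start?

Job 2 waits on its own release at day 3, so it starts at day 3 and finishes at 3 + 12 = day 15.
Job 3 cannot begin until job 2 (finishes day 15, plus 1-day gap → day 16). It runs from day 16 to 16 + 9 = day 25.
Job 1 waits on job 3 (finishes day 25, plus 3-day gap → day 28), so the earliest it can start is day 28.

28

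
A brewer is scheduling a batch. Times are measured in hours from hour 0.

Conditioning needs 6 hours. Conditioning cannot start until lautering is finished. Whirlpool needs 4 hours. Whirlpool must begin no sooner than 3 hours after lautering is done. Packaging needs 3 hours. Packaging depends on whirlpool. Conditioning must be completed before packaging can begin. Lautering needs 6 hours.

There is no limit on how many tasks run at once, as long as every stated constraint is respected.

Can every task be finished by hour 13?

Lautering can start immediately at hour 0; it finishes at hour 6.
Conditioning waits on lautering (finishes hour 6), so it starts at hour 6 and finishes at 6 + 6 = hour 12.
Whirlpool cannot begin until lautering (finishes hour 6, plus 3-hour gap → hour 9). It runs from hour 9 to 9 + 4 = hour 13.
For packaging: whirlpool (finishes hour 13); conditioning (finishes hour 12). Taking the maximum gives a start of hour 13, and it finishes at 13 + 3 = hour 16.
The earliest everything can be done is hour 16, which is after the deadline of 13, so it is not possible.

No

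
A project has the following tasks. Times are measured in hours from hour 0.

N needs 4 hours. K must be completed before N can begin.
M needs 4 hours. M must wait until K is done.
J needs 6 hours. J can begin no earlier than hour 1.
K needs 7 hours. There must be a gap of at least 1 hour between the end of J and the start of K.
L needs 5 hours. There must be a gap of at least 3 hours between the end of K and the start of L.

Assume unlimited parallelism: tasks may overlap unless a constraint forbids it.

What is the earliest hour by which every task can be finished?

After its own release at hour 1, J can start at hour 1 and finishes at hour 7.
After J (finishes hour 7, plus 1-hour gap → hour 8), K can start at hour 8 and finishes at hour 15.
After K (finishes hour 15), N can start at hour 15 and finishes at hour 19.
M cannot begin until K (finishes hour 15). It runs from hour 15 to 15 + 4 = hour 19.
L waits on K (finishes hour 15, plus 3-hour gap → hour 18), so it starts at hour 18 and finishes at 18 + 5 = hour 23.
All tasks are finished once the last one completes. Finish times: J at 7, K at 15, L at 23, M at 19, N at 19. The latest is hour 23.

23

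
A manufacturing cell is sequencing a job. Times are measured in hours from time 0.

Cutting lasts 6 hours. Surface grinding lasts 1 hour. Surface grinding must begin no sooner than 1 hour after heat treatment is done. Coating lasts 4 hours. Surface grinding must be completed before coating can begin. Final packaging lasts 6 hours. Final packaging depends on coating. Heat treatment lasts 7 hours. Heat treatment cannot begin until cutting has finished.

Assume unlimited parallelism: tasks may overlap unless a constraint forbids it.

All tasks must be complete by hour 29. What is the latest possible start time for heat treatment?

10

To finish by hour 29, final packaging (duration 6) must start no later than hour 23.
Since final packaging (must start by hour 23) depends on it, coating must finish by hour 23. Backing off its 4-hour duration gives a latest start of hour 19.
Since coating (must start by hour 19) depends on it, surface grinding must finish by hour 19. Backing off its 1-hour duration gives a latest start of hour 18.
Heat treatment must finish before surface grinding (must start by hour 18, minus 1-hour gap → hour 17). With a 7-hour duration, heat treatment must start by 17 − 7 = hour 10.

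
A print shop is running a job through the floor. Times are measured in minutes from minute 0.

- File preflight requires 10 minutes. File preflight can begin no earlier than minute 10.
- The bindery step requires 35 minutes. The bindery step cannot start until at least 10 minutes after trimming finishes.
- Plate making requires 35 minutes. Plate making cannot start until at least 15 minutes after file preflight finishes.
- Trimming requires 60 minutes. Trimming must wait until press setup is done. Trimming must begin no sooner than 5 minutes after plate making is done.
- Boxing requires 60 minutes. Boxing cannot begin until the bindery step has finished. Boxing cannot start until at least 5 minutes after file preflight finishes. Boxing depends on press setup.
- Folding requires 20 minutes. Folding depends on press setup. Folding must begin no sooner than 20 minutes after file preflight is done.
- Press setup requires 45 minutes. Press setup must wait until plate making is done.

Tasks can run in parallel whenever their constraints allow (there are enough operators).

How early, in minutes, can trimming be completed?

File preflight waits on its own release at minute 10, so it starts at minute 10 and finishes at 10 + 10 = minute 20.
After file preflight (finishes minute 20, plus 15-minute gap → minute 35), plate making can start at minute 35 and finishes at minute 70.
After plate making (finishes minute 70), press setup can start at minute 70 and finishes at minute 115.
Trimming cannot start until press setup (finishes minute 115); plate making (finishes minute 70, plus 5-minute gap → minute 75). The controlling bound is minute 115, so trimming finishes at 115 + 60 = minute 175.

175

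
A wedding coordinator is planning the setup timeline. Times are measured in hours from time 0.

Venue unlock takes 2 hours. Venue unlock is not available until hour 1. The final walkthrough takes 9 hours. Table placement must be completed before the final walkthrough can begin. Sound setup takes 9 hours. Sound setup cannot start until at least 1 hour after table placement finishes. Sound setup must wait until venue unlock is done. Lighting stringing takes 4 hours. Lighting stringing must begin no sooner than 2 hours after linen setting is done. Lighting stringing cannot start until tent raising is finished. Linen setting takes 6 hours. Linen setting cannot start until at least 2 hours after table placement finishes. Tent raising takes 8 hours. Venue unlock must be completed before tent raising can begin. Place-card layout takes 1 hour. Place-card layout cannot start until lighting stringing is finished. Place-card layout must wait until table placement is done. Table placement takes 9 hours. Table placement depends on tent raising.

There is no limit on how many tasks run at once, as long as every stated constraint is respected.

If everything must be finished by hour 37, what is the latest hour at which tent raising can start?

5

Place-card layout has no dependents, so it just needs to finish by hour 37. Starting by 37 − 1 = hour 36 achieves that.
Lighting stringing feeds into place-card layout (must start by hour 36); so lighting stringing must finish by hour 36 and therefore start by hour 32.
Linen setting has to be done before lighting stringing (must start by hour 32, minus 2-hour gap → hour 30). That means finishing by hour 30, i.e. starting by 30 − 6 = hour 24.
To finish by hour 37, sound setup (duration 9) must start no later than hour 28.
The final walkthrough has no dependents, so it just needs to finish by hour 37. Starting by 37 − 9 = hour 28 achieves that.
Table placement must finish in time for linen setting (must start by hour 24, minus 2-hour gap → hour 22); sound setup (must start by hour 28, minus 1-hour gap → hour 27); place-card layout (must start by hour 36); the final walkthrough (must start by hour 28). The tightest is hour 22, so table placement must start by 22 − 9 = hour 13.
For tent raising: table placement (must start by hour 13); lighting stringing (must start by hour 32). The most restrictive is hour 13; with an 8-hour duration, tent raising must start by hour 5.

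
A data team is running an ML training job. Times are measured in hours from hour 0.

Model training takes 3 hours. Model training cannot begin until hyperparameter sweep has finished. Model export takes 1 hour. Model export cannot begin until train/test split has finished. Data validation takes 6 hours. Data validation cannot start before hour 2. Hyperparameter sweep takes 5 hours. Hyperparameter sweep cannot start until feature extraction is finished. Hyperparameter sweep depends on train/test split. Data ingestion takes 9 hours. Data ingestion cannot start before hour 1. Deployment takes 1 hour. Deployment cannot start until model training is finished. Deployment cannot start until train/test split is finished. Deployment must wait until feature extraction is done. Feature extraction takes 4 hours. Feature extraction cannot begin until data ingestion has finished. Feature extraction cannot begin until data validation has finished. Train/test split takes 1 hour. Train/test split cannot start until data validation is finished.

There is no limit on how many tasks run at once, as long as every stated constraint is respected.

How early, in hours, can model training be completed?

After its own release at hour 2, data validation can start at hour 2 and finishes at hour 8.
Train/test split cannot begin until data validation (finishes hour 8). It runs from hour 8 to 8 + 1 = hour 9.
Data ingestion waits on its own release at hour 1, so it starts at hour 1 and finishes at 1 + 9 = hour 10.
Feature extraction needs all of data ingestion (finishes hour 10); data validation (finishes hour 8). That puts its earliest start at hour 10; it finishes at 10 + 4 = hour 14.
Hyperparameter sweep cannot start until feature extraction (finishes hour 14); train/test split (finishes hour 9). The controlling bound is hour 14, so hyperparameter sweep finishes at 14 + 5 = hour 19.
After hyperparameter sweep (finishes hour 19), model training can start at hour 19 and finishes at hour 22.

22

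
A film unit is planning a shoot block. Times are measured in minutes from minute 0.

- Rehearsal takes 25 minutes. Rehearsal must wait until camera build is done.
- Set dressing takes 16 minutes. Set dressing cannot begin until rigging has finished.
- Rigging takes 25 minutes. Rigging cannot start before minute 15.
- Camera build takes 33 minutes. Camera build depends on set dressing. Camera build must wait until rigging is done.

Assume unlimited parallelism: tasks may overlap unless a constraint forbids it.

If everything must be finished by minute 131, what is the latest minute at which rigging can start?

To finish by minute 131, rehearsal (duration 25) must start no later than minute 106.
Camera build must finish before rehearsal (must start by minute 106). With a 33-minute duration, camera build must start by 106 − 33 = minute 73.
Set dressing must finish before camera build (must start by minute 73). With a 16-minute duration, set dressing must start by 73 − 16 = minute 57.
Rigging must finish in time for set dressing (must start by minute 57); camera build (must start by minute 73). The tightest is minute 57, so rigging must start by 57 − 25 = minute 32.

32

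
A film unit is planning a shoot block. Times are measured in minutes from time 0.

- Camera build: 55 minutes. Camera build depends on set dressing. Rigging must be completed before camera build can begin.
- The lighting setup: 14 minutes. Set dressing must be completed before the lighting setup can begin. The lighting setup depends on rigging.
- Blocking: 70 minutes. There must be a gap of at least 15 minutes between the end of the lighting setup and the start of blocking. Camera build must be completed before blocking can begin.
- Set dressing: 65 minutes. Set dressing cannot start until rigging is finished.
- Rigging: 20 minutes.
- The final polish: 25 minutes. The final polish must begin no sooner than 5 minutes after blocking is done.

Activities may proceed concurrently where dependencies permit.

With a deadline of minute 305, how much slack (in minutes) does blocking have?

Rigging has no prerequisites, so it starts at minute 0 and finishes at minute 20.
Set dressing cannot begin until rigging (finishes minute 20). It runs from minute 20 to 20 + 65 = minute 85.
Camera build has to wait for set dressing (finishes minute 85); rigging (finishes minute 20). The latest of these is minute 85, so camera build runs minute 85 to 85 + 55 = minute 140.
The lighting setup needs all of set dressing (finishes minute 85); rigging (finishes minute 20). That puts its earliest start at minute 85; it finishes at 85 + 14 = minute 99.
Blocking cannot start until the lighting setup (finishes minute 99, plus 15-minute gap → minute 114); camera build (finishes minute 140). The controlling bound is minute 140, so blocking finishes at 140 + 70 = minute 210.

Working backward from the deadline:
The final polish has no dependents, so it just needs to finish by minute 305. Starting by 305 − 25 = minute 280 achieves that.
Blocking feeds into the final polish (must start by minute 280, minus 5-minute gap → minute 275); so blocking must finish by minute 275 and therefore start by minute 205.
So blocking can start as early as minute 140 and as late as minute 205, giving 205 − 140 = 65 minutes of slack.

65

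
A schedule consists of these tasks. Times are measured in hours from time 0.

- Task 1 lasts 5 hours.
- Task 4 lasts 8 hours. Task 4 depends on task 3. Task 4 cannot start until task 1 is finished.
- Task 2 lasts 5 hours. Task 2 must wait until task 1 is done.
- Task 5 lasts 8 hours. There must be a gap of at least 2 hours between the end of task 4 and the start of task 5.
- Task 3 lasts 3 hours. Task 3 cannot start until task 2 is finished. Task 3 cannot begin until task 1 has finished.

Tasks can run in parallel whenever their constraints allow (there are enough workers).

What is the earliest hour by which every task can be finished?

31

Nothing blocks task 1, so it runs from hour 0 to hour 5.
Task 2 cannot begin until task 1 (finishes hour 5). It runs from hour 5 to 5 + 5 = hour 10.
Task 3 has to wait for task 2 (finishes hour 10); task 1 (finishes hour 5). The latest of these is hour 10, so task 3 runs hour 10 to 10 + 3 = hour 13.
Task 4 needs all of task 3 (finishes hour 13); task 1 (finishes hour 5). That puts its earliest start at hour 13; it finishes at 13 + 8 = hour 21.
Task 5 waits on task 4 (finishes hour 21, plus 2-hour gap → hour 23), so it starts at hour 23 and finishes at 23 + 8 = hour 31.
All tasks are finished once the last one completes. Finish times: Task 1 at 5, Task 2 at 10, Task 3 at 13, Task 4 at 21, Task 5 at 31. The latest is hour 31.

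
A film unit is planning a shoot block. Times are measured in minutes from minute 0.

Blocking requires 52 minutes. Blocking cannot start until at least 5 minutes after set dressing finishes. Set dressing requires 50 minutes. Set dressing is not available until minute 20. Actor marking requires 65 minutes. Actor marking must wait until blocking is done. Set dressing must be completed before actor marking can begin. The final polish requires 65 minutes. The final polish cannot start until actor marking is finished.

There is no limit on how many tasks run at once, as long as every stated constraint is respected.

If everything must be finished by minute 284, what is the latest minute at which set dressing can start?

Nothing follows the final polish; the deadline of minute 284 is its only limit. It must start by 284 − 65 = minute 219.
Since the final polish (must start by minute 219) depends on it, actor marking must finish by minute 219. Backing off its 65-minute duration gives a latest start of minute 154.
Blocking feeds into actor marking (must start by minute 154); so blocking must finish by minute 154 and therefore start by minute 102.
Set dressing feeds blocking (must start by minute 102, minus 5-minute gap → minute 97); actor marking (must start by minute 154). Taking the minimum, set dressing must finish by minute 97 and start by 97 − 50 = minute 47.

47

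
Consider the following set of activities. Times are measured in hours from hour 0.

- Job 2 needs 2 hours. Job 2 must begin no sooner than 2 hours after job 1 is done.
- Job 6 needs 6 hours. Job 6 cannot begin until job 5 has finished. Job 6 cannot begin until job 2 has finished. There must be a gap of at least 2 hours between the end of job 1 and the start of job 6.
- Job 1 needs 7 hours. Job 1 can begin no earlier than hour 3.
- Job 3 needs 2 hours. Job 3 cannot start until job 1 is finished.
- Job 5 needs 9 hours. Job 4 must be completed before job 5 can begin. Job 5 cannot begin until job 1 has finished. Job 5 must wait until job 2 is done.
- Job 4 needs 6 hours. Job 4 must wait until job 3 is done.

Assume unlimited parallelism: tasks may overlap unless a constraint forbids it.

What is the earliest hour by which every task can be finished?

Job 1 cannot begin until its own release at hour 3. It runs from hour 3 to 3 + 7 = hour 10.
Job 3 waits on job 1 (finishes hour 10), so it starts at hour 10 and finishes at 10 + 2 = hour 12.
After job 3 (finishes hour 12), job 4 can start at hour 12 and finishes at hour 18.
After job 1 (finishes hour 10, plus 2-hour gap → hour 12), job 2 can start at hour 12 and finishes at hour 14.
For job 5: job 4 (finishes hour 18); job 1 (finishes hour 10); job 2 (finishes hour 14). Taking the maximum gives a start of hour 18, and it finishes at 18 + 9 = hour 27.
For job 6: job 5 (finishes hour 27); job 2 (finishes hour 14); job 1 (finishes hour 10, plus 2-hour gap → hour 12). Taking the maximum gives a start of hour 27, and it finishes at 27 + 6 = hour 33.
All tasks are finished once the last one completes. Finish times: Job 1 at 10, Job 2 at 14, Job 3 at 12, Job 4 at 18, Job 5 at 27, Job 6 at 33. The latest is hour 33.

33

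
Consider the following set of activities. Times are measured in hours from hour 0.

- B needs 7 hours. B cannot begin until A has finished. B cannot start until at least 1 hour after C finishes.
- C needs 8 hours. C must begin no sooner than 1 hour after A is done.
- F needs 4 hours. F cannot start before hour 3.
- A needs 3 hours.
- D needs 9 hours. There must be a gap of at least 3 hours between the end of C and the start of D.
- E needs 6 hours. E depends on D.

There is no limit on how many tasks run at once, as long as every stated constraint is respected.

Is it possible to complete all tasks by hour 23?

After its own release at hour 3, F can start at hour 3 and finishes at hour 7.
A can start immediately at hour 0; it finishes at hour 3.
C cannot begin until A (finishes hour 3, plus 1-hour gap → hour 4). It runs from hour 4 to 4 + 8 = hour 12.
D cannot begin until C (finishes hour 12, plus 3-hour gap → hour 15). It runs from hour 15 to 15 + 9 = hour 24.
E cannot begin until D (finishes hour 24). It runs from hour 24 to 24 + 6 = hour 30.
For B: A (finishes hour 3); C (finishes hour 12, plus 1-hour gap → hour 13). Taking the maximum gives a start of hour 13, and it finishes at 13 + 7 = hour 20.
The earliest everything can be done is hour 30, which is after the deadline of 23, so it is not possible.

No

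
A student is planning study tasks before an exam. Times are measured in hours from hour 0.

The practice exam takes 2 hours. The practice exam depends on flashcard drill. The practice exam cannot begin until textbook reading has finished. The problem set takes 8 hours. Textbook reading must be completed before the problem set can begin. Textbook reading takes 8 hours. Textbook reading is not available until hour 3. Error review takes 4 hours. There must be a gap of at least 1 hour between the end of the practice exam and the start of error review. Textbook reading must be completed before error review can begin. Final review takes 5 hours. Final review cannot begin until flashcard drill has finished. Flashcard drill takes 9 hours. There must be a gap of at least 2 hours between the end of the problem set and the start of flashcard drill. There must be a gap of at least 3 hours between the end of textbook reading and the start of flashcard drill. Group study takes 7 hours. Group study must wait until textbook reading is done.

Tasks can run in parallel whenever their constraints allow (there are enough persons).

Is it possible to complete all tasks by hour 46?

Yes

Textbook reading waits on its own release at hour 3, so it starts at hour 3 and finishes at 3 + 8 = hour 11.
Group study cannot begin until textbook reading (finishes hour 11). It runs from hour 11 to 11 + 7 = hour 18.
After textbook reading (finishes hour 11), the problem set can start at hour 11 and finishes at hour 19.
For flashcard drill: the problem set (finishes hour 19, plus 2-hour gap → hour 21); textbook reading (finishes hour 11, plus 3-hour gap → hour 14). Taking the maximum gives a start of hour 21, and it finishes at 21 + 9 = hour 30.
Final review cannot begin until flashcard drill (finishes hour 30). It runs from hour 30 to 30 + 5 = hour 35.
For the practice exam: flashcard drill (finishes hour 30); textbook reading (finishes hour 11). Taking the maximum gives a start of hour 30, and it finishes at 30 + 2 = hour 32.
For error review: the practice exam (finishes hour 32, plus 1-hour gap → hour 33); textbook reading (finishes hour 11). Taking the maximum gives a start of hour 33, and it finishes at 33 + 4 = hour 37.
Every task is finished by hour 37, which is no later than the deadline of 46, so the schedule is feasible.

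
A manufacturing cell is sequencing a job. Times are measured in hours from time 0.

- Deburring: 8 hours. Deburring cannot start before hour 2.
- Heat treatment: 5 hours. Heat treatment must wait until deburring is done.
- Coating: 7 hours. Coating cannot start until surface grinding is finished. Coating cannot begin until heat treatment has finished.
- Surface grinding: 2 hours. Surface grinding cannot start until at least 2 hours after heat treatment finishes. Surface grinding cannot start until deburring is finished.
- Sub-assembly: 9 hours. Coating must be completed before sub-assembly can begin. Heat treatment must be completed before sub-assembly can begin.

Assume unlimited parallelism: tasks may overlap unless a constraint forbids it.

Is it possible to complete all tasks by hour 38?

Yes

After its own release at hour 2, deburring can start at hour 2 and finishes at hour 10.
Heat treatment cannot begin until deburring (finishes hour 10). It runs from hour 10 to 10 + 5 = hour 15.
For surface grinding: heat treatment (finishes hour 15, plus 2-hour gap → hour 17); deburring (finishes hour 10). Taking the maximum gives a start of hour 17, and it finishes at 17 + 2 = hour 19.
Coating cannot start until surface grinding (finishes hour 19); heat treatment (finishes hour 15). The controlling bound is hour 19, so coating finishes at 19 + 7 = hour 26.
Sub-assembly cannot start until coating (finishes hour 26); heat treatment (finishes hour 15). The controlling bound is hour 26, so sub-assembly finishes at 26 + 9 = hour 35.
Every task is finished by hour 35, which is no later than the deadline of 38, so the schedule is feasible.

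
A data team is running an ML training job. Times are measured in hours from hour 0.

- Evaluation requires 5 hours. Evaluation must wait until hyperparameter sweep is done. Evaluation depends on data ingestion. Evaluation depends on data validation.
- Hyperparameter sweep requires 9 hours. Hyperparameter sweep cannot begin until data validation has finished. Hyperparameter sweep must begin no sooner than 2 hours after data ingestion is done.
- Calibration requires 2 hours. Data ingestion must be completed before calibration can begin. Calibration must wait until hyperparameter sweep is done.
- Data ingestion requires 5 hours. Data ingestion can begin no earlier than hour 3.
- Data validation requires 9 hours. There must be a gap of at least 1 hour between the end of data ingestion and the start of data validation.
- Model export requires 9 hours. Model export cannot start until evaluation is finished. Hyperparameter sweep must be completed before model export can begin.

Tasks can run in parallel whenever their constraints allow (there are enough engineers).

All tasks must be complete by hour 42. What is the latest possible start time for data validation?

Model export has no dependents, so it just needs to finish by hour 42. Starting by 42 − 9 = hour 33 achieves that.
Evaluation must finish before model export (must start by hour 33). With a 5-hour duration, evaluation must start by 33 − 5 = hour 28.
To finish by hour 42, calibration (duration 2) must start no later than hour 40.
Hyperparameter sweep must finish in time for evaluation (must start by hour 28); calibration (must start by hour 40); model export (must start by hour 33). The tightest is hour 28, so hyperparameter sweep must start by 28 − 9 = hour 19.
For data validation: hyperparameter sweep (must start by hour 19); evaluation (must start by hour 28). The most restrictive is hour 19; with a 9-hour duration, data validation must start by hour 10.

10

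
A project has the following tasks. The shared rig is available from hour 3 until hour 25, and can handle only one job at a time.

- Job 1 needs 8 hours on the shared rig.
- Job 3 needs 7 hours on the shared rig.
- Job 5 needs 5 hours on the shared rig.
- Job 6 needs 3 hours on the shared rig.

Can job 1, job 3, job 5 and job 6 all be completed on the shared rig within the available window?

The shared rig window is 25 − 3 = 22 hours.
Running back to back, the jobs need 8 + 7 + 5 + 3 = 23 hours on the shared rig.
Since 23 > 22, they cannot all fit.

No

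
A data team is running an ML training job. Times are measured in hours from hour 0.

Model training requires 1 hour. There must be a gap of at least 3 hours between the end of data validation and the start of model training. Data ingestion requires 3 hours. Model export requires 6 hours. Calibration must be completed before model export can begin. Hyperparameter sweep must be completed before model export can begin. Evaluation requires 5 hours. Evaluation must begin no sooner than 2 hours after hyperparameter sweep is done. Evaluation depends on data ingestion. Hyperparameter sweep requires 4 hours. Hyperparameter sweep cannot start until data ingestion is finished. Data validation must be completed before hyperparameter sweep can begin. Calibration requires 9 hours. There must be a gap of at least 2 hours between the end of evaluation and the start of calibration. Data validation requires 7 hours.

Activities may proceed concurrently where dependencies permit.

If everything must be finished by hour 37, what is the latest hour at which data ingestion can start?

6

Model export must finish by hour 37; it takes 6 hours, so it must start by 37 − 6 = hour 31.
Calibration must finish before model export (must start by hour 31). With a 9-hour duration, calibration must start by 31 − 9 = hour 22.
Since calibration (must start by hour 22, minus 2-hour gap → hour 20) depends on it, evaluation must finish by hour 20. Backing off its 5-hour duration gives a latest start of hour 15.
Hyperparameter sweep has several dependents: evaluation (must start by hour 15, minus 2-hour gap → hour 13); model export (must start by hour 31). The earliest of those limits is hour 13, so hyperparameter sweep must start by 13 − 4 = hour 9.
Data ingestion must finish in time for hyperparameter sweep (must start by hour 9); evaluation (must start by hour 15). The tightest is hour 9, so data ingestion must start by 9 − 3 = hour 6.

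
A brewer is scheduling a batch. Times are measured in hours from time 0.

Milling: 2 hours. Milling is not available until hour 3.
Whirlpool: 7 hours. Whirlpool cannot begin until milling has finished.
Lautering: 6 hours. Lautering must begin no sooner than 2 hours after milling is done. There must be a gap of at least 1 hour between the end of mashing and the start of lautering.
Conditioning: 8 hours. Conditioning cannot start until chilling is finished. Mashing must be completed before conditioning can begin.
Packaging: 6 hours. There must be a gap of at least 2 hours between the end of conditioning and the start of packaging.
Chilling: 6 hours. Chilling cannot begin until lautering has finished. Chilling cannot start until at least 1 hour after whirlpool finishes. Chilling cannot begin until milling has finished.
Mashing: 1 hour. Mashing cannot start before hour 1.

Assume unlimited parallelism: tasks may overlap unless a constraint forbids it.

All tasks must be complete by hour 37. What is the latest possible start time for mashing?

7

Packaging must finish by hour 37; it takes 6 hours, so it must start by 37 − 6 = hour 31.
Conditioning feeds into packaging (must start by hour 31, minus 2-hour gap → hour 29); so conditioning must finish by hour 29 and therefore start by hour 21.
Chilling feeds into conditioning (must start by hour 21); so chilling must finish by hour 21 and therefore start by hour 15.
Lautering feeds into chilling (must start by hour 15); so lautering must finish by hour 15 and therefore start by hour 9.
Mashing has several dependents: lautering (must start by hour 9, minus 1-hour gap → hour 8); conditioning (must start by hour 21). The earliest of those limits is hour 8, so mashing must start by 8 − 1 = hour 7.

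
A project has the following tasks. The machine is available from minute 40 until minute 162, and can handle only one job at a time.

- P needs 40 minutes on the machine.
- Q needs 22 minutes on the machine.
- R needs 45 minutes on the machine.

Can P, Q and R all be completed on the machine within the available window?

The machine window is 162 − 40 = 122 minutes.
Running back to back, the jobs need 40 + 22 + 45 = 107 minutes on the machine.
Since 107 ≤ 122, they fit within the window.

Yes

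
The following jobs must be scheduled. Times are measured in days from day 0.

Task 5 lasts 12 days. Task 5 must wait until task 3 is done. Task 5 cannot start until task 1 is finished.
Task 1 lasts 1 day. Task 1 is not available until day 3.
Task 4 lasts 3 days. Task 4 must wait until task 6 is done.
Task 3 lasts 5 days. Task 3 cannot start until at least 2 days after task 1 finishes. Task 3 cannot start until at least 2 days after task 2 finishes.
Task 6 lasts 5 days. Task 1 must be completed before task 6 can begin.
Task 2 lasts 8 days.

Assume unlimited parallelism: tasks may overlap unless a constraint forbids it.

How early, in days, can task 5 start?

15

Nothing blocks task 2, so it runs from day 0 to day 8.
Task 1 cannot begin until its own release at day 3. It runs from day 3 to 3 + 1 = day 4.
Task 3 has to wait for task 1 (finishes day 4, plus 2-day gap → day 6); task 2 (finishes day 8, plus 2-day gap → day 10). The latest of these is day 10, so task 3 runs day 10 to 10 + 5 = day 15.
Task 5 waits on task 3 (finishes day 15); task 1 (finishes day 4). The latest of these is day 15, which is the earliest task 5 can start.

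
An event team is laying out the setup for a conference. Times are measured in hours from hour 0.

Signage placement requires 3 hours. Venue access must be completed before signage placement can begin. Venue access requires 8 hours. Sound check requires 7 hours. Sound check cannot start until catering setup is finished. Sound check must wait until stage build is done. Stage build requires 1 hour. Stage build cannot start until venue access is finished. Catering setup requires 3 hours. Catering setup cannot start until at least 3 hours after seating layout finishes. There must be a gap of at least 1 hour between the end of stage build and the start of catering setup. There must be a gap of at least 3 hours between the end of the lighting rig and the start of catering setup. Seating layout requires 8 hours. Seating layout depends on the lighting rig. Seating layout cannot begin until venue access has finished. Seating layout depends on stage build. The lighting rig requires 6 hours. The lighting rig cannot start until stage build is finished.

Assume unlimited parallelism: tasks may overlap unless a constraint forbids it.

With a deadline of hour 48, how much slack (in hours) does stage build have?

Venue access can start immediately at hour 0; it finishes at hour 8.
After venue access (finishes hour 8), stage build can start at hour 8 and finishes at hour 9.

Working backward from the deadline:
Sound check must finish by hour 48; it takes 7 hours, so it must start by 48 − 7 = hour 41.
Catering setup has to be done before sound check (must start by hour 41). That means finishing by hour 41, i.e. starting by 41 − 3 = hour 38.
Seating layout has to be done before catering setup (must start by hour 38, minus 3-hour gap → hour 35). That means finishing by hour 35, i.e. starting by 35 − 8 = hour 27.
The lighting rig must finish in time for seating layout (must start by hour 27); catering setup (must start by hour 38, minus 3-hour gap → hour 35). The tightest is hour 27, so the lighting rig must start by 27 − 6 = hour 21.
For stage build: the lighting rig (must start by hour 21); seating layout (must start by hour 27); catering setup (must start by hour 38, minus 1-hour gap → hour 37); sound check (must start by hour 41). The most restrictive is hour 21; with a 1-hour duration, stage build must start by hour 20.
So stage build can start as early as hour 8 and as late as hour 20, giving 20 − 8 = 12 hours of slack.

12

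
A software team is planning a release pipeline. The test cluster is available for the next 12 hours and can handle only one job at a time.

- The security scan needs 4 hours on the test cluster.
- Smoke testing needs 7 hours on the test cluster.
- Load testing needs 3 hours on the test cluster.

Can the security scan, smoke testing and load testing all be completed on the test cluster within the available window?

Running back to back, the jobs need 4 + 7 + 3 = 14 hours on the test cluster.
Since 14 > 12, they cannot all fit.

No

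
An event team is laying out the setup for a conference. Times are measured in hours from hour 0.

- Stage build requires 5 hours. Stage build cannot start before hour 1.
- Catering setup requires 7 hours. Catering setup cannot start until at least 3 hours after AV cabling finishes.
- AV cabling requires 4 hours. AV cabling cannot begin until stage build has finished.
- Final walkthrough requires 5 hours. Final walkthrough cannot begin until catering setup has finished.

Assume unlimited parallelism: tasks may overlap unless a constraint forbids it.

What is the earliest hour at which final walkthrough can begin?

Stage build cannot begin until its own release at hour 1. It runs from hour 1 to 1 + 5 = hour 6.
After stage build (finishes hour 6), AV cabling can start at hour 6 and finishes at hour 10.
After AV cabling (finishes hour 10, plus 3-hour gap → hour 13), catering setup can start at hour 13 and finishes at hour 20.
Final walkthrough waits on catering setup (finishes hour 20), so the earliest it can start is hour 20.

20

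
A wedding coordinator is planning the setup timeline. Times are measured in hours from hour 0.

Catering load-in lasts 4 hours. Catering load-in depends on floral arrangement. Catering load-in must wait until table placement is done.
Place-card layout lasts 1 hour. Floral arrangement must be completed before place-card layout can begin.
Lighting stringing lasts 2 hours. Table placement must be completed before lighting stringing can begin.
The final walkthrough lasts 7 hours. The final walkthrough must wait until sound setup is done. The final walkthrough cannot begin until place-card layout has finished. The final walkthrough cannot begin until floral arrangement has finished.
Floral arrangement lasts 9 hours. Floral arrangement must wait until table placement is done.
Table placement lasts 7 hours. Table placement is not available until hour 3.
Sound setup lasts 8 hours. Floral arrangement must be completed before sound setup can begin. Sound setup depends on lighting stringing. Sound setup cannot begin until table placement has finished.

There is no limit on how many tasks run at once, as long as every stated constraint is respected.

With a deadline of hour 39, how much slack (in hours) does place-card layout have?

12

After its own release at hour 3, table placement can start at hour 3 and finishes at hour 10.
Floral arrangement cannot begin until table placement (finishes hour 10). It runs from hour 10 to 10 + 9 = hour 19.
Place-card layout waits on floral arrangement (finishes hour 19), so it starts at hour 19 and finishes at 19 + 1 = hour 20.

Working backward from the deadline:
The final walkthrough has no dependents, so it just needs to finish by hour 39. Starting by 39 − 7 = hour 32 achieves that.
Place-card layout must finish before the final walkthrough (must start by hour 32). With a 1-hour duration, place-card layout must start by 32 − 1 = hour 31.
So place-card layout can start as early as hour 19 and as late as hour 31, giving 31 − 19 = 12 hours of slack.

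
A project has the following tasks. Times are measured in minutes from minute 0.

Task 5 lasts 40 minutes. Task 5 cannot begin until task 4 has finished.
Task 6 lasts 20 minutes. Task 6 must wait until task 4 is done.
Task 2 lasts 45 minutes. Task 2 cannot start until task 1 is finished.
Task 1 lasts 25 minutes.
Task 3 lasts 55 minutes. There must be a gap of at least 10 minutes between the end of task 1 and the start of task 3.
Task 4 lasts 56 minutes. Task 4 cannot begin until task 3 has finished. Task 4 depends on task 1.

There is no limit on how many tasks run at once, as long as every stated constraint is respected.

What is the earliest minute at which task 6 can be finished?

Task 1 has no prerequisites, so it starts at minute 0 and finishes at minute 25.
After task 1 (finishes minute 25, plus 10-minute gap → minute 35), task 3 can start at minute 35 and finishes at minute 90.
For task 4: task 3 (finishes minute 90); task 1 (finishes minute 25). Taking the maximum gives a start of minute 90, and it finishes at 90 + 56 = minute 146.
After task 4 (finishes minute 146), task 6 can start at minute 146 and finishes at minute 166.

166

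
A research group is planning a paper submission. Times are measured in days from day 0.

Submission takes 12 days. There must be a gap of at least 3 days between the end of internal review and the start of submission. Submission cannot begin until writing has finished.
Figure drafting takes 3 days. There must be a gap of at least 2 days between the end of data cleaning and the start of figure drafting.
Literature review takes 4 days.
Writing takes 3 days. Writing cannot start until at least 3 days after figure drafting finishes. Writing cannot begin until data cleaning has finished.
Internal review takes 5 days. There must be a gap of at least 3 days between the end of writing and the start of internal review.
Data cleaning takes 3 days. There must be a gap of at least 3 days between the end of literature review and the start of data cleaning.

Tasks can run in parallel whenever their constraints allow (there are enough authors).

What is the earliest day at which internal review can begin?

24

Literature review can start immediately at day 0; it finishes at day 4.
Data cleaning cannot begin until literature review (finishes day 4, plus 3-day gap → day 7). It runs from day 7 to 7 + 3 = day 10.
After data cleaning (finishes day 10, plus 2-day gap → day 12), figure drafting can start at day 12 and finishes at day 15.
Writing cannot start until figure drafting (finishes day 15, plus 3-day gap → day 18); data cleaning (finishes day 10). The controlling bound is day 18, so writing finishes at 18 + 3 = day 21.
Internal review waits on writing (finishes day 21, plus 3-day gap → day 24), so the earliest it can start is day 24.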